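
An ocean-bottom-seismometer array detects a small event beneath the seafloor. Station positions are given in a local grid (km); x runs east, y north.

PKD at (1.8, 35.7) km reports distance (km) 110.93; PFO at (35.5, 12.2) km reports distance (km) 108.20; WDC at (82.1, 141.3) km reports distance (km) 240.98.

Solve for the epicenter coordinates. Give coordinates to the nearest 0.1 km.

Circle about each station: (x − 1.8)² + (y − 35.7)² = 110.93²; (x − 35.5)² + (y − 12.2)² = 108.20²; (x − 82.1)² + (y − 141.3)² = 240.98².
Subtracting the PKD equation from the PFO and WDC equations removes the quadratic terms:
67.4 x − 47.0 y = 729.58
160.6 x + 211.2 y = -20337.53
Solving the 2×2 system: x ≈ -36.8, y ≈ -68.3 km.

-36.8 km east, -68.3 km north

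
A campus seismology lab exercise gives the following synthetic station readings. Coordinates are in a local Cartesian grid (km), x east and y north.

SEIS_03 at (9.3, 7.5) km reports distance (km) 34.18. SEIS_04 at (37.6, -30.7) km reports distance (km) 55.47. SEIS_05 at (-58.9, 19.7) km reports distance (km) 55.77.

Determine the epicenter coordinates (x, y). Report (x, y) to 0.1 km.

x ≈ -15.8 km, y ≈ -15.7 km

Circle about each station: (x − 9.3)² + (y − 7.5)² = 34.18²; (x − 37.6)² + (y + 30.7)² = 55.47²; (x + 58.9)² + (y − 19.7)² = 55.77².
Subtracting pairs of circle equations eliminates x²+y² and gives linear equations (the radical axes):
56.6 x − 76.4 y = 304.86
-136.4 x + 24.4 y = 1772.54
Solving the 2×2 system: x ≈ -15.8, y ≈ -15.7 km.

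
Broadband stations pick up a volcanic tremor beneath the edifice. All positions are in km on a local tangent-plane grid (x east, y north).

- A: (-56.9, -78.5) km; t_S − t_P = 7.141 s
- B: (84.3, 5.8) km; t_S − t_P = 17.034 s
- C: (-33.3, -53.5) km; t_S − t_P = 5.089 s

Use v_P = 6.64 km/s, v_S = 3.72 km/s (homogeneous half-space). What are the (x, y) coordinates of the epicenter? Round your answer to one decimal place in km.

Distance from S−P lag: d = Δt · v_P v_S / (v_P − v_S) = Δt · (6.64·3.72)/(6.64−3.72) ≈ 8.4592·Δt.
So d_A = 60.41, d_B = 144.09, d_C = 43.05 km.
Circle about each station: (x + 56.9)² + (y + 78.5)² = 60.41²; (x − 84.3)² + (y − 5.8)² = 144.09²; (x + 33.3)² + (y + 53.5)² = 43.05².
Subtracting the A equation from the B and C equations removes the quadratic terms:
282.4 x + 168.6 y = -19372.29
47.2 x + 50.0 y = -3632.65
Solving the 2×2 system: x ≈ -57.8, y ≈ -18.1 km.
Check against A (with the unrounded x, y): √((x + 56.9)²+(y + 78.5)²) = 60.41 ≈ 60.41 km. ✓

x ≈ -57.8 km, y ≈ -18.1 km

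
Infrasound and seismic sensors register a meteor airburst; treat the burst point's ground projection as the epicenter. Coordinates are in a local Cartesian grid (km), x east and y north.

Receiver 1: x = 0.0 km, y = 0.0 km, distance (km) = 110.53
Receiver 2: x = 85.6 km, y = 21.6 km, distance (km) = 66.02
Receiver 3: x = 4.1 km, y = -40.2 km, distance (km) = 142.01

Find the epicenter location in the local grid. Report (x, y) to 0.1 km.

Circle about each station: x² + y² = 110.53²; (x − 85.6)² + (y − 21.6)² = 66.02²; (x − 4.1)² + (y + 40.2)² = 142.01².
Subtracting the Receiver 1 equation from the Receiver 2 and Receiver 3 equations removes the quadratic terms:
171.2 x + 43.2 y = 15652.16
8.2 x − 80.4 y = -6317.11
Solving the 2×2 system: x ≈ 69.8, y ≈ 85.7 km.
Check against Receiver 1 (with the unrounded x, y): √(x²+y²) = 110.52 ≈ 110.53 km. ✓

69.8 km east, 85.7 km north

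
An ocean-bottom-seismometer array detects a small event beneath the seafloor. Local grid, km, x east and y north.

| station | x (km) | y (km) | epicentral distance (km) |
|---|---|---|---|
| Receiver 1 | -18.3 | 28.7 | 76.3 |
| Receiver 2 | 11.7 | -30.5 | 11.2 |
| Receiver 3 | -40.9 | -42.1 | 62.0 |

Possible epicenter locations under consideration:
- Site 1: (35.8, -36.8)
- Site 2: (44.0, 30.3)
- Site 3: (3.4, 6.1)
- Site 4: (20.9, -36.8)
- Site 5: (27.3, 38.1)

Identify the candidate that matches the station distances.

For each candidate, compare |candidate − station| to the reported distance:
Site 1: residuals Receiver 1 8.7, Receiver 2 13.7, Receiver 3 14.9 → max 14.9 km
Site 2: residuals Receiver 1 14.0, Receiver 2 57.6, Receiver 3 49.6 → max 57.6 km
Site 3: residuals Receiver 1 45.0, Receiver 2 26.3, Receiver 3 3.5 → max 45.0 km
Site 4: residuals Receiver 1 0.0, Receiver 2 0.0, Receiver 3 0.0 → max 0.0 km
Site 5: residuals Receiver 1 29.7, Receiver 2 59.2, Receiver 3 43.3 → max 59.2 km
Only Site 4 has all residuals ≈ 0.

Site 4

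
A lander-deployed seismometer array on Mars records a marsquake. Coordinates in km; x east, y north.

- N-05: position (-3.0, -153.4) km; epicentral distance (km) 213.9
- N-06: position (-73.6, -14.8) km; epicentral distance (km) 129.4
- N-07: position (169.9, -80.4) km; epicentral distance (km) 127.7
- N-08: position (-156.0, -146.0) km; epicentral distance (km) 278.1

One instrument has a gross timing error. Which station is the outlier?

Solve using three stations at a time. Using N-05, N-06, N-08 (subtract circle equations pairwise → linear system) gives (x, y) ≈ (33.7, 57.2).
Distances from that point to each station vs reported:
  N-05: calculated 213.8 vs reported 213.9 → residual 0.1 km
  N-06: calculated 129.3 vs reported 129.4 → residual 0.1 km
  N-07: calculated 193.6 vs reported 127.7 → residual 65.9 km
  N-08: calculated 278.0 vs reported 278.1 → residual 0.1 km
N-05, N-06, N-08 are mutually consistent (residuals ≈ 0); N-07 is off by 65.9 km.

N-07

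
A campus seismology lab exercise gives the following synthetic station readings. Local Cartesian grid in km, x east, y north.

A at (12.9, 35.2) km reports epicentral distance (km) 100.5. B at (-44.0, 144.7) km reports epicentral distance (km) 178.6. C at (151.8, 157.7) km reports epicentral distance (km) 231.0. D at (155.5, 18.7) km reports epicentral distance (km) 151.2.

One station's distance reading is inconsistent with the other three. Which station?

Solve using three stations at a time. Using B, C, D (subtract circle equations pairwise → linear system) gives (x, y) ≈ (10.8, -25.3).
Distances from that point to each station vs reported:
  A: calculated 60.5 vs reported 100.5 → residual 40.0 km
  B: calculated 178.6 vs reported 178.6 → residual 0.0 km
  C: calculated 231.0 vs reported 231.0 → residual 0.0 km
  D: calculated 151.2 vs reported 151.2 → residual 0.0 km
B, C, D are mutually consistent (residuals ≈ 0); A is off by 40.0 km.

A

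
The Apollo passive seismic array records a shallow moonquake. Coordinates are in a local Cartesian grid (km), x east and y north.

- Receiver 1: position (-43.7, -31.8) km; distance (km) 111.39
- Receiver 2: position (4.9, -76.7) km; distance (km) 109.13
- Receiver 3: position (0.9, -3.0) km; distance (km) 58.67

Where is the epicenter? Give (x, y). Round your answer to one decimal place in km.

(54.7, 20.4)

Circle about each station: (x + 43.7)² + (y + 31.8)² = 111.39²; (x − 4.9)² + (y + 76.7)² = 109.13²; (x − 0.9)² + (y + 3.0)² = 58.67².
Subtracting the Receiver 1 equation from the Receiver 2 and Receiver 3 equations removes the quadratic terms:
97.2 x − 89.8 y = 3484.35
89.2 x + 57.6 y = 6054.44
Solving the 2×2 system: x ≈ 54.7, y ≈ 20.4 km.
Check against Receiver 1 (with the unrounded x, y): √((x + 43.7)²+(y + 31.8)²) = 111.39 ≈ 111.39 km. ✓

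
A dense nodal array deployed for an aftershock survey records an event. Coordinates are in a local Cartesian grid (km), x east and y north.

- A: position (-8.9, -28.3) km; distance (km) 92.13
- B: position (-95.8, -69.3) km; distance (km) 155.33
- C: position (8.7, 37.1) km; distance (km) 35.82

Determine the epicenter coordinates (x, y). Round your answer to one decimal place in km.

-15.4 km east, 63.6 km north

Circle about each station: (x + 8.9)² + (y + 28.3)² = 92.13²; (x + 95.8)² + (y + 69.3)² = 155.33²; (x − 8.7)² + (y − 37.1)² = 35.82².
Subtracting the A equation from the B and C equations removes the quadratic terms:
-173.8 x − 82.0 y = -2539.44
35.2 x + 130.8 y = 7776.86
Solving the 2×2 system: x ≈ -15.4, y ≈ 63.6 km.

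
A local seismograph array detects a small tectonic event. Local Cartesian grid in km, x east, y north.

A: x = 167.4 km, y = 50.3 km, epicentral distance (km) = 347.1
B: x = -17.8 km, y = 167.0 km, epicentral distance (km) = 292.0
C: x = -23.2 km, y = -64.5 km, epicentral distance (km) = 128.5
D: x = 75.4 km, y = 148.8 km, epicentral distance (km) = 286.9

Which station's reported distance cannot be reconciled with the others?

D

Solve using three stations at a time. Using A, B, C (subtract circle equations pairwise → linear system) gives (x, y) ≈ (-148.1, -94.3).
Distances from that point to each station vs reported:
  A: calculated 347.1 vs reported 347.1 → residual 0.0 km
  B: calculated 292.0 vs reported 292.0 → residual 0.0 km
  C: calculated 128.4 vs reported 128.5 → residual 0.1 km
  D: calculated 330.2 vs reported 286.9 → residual 43.3 km
A, B, C are mutually consistent (residuals ≈ 0); D is off by 43.3 km.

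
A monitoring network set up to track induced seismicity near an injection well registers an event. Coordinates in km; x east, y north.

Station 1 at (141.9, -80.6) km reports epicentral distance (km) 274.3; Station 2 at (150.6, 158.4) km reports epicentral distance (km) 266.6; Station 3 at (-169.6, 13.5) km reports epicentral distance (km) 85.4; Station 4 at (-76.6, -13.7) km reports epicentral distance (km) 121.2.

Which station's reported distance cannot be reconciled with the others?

Station 4

Solve using three stations at a time. Using Station 1, Station 2, Station 3 (subtract circle equations pairwise → linear system) gives (x, y) ≈ (-95.7, 56.4).
Distances from that point to each station vs reported:
  Station 1: calculated 274.3 vs reported 274.3 → residual 0.0 km
  Station 2: calculated 266.6 vs reported 266.6 → residual 0.0 km
  Station 3: calculated 85.4 vs reported 85.4 → residual 0.0 km
  Station 4: calculated 72.7 vs reported 121.2 → residual 48.5 km
Station 1, Station 2, Station 3 are mutually consistent (residuals ≈ 0); Station 4 is off by 48.5 km.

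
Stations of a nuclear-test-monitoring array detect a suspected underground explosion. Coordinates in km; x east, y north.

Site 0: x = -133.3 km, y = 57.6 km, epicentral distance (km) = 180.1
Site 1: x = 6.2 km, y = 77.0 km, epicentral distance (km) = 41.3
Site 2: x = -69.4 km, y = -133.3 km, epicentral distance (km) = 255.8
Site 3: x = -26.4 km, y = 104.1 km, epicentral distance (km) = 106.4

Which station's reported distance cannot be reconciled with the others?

Solve using three stations at a time. Using Site 0, Site 1, Site 2 (subtract circle equations pairwise → linear system) gives (x, y) ≈ (42.5, 96.7).
Distances from that point to each station vs reported:
  Site 0: calculated 180.1 vs reported 180.1 → residual 0.0 km
  Site 1: calculated 41.3 vs reported 41.3 → residual 0.0 km
  Site 2: calculated 255.8 vs reported 255.8 → residual 0.0 km
  Site 3: calculated 69.3 vs reported 106.4 → residual 37.1 km
Site 0, Site 1, Site 2 are mutually consistent (residuals ≈ 0); Site 3 is off by 37.1 km.

Site 3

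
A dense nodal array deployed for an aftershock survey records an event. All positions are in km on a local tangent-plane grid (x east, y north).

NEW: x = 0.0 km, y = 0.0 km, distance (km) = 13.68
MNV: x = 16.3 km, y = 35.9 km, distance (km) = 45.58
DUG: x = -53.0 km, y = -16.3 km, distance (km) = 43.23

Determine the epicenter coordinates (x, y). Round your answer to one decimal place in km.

-13.6 km east, 1.5 km north

Circle about each station: x² + y² = 13.68²; (x − 16.3)² + (y − 35.9)² = 45.58²; (x + 53.0)² + (y + 16.3)² = 43.23².
Subtracting pairs of circle equations eliminates x²+y² and gives linear equations (the radical axes):
32.6 x + 71.8 y = -335.89
-106.0 x − 32.6 y = 1393.00
Solving the 2×2 system: x ≈ -13.6, y ≈ 1.5 km.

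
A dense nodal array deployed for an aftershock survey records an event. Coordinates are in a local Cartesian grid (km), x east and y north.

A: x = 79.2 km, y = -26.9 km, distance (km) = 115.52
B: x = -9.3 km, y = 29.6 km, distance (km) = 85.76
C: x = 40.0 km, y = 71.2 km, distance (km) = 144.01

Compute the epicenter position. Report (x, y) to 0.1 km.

Circle about each station: (x − 79.2)² + (y + 26.9)² = 115.52²; (x + 9.3)² + (y − 29.6)² = 85.76²; (x − 40.0)² + (y − 71.2)² = 144.01².
Subtracting pairs of circle equations eliminates x²+y² and gives linear equations (the radical axes):
-177.0 x + 113.0 y = -43.51
-78.4 x + 196.2 y = -7720.82
Solving the 2×2 system: x ≈ -33.4, y ≈ -52.7 km.
Check against A (with the unrounded x, y): √((x − 79.2)²+(y + 26.9)²) = 115.51 ≈ 115.52 km. ✓

(-33.4, -52.7)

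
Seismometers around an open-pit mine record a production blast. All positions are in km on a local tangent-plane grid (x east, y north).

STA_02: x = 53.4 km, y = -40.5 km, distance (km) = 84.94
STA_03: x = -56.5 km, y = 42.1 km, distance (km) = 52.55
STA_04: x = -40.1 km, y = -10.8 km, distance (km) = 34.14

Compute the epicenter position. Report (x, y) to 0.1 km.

Circle about each station: (x − 53.4)² + (y + 40.5)² = 84.94²; (x + 56.5)² + (y − 42.1)² = 52.55²; (x + 40.1)² + (y + 10.8)² = 34.14².
Subtracting pairs of circle equations eliminates x²+y² and gives linear equations (the radical axes):
-219.8 x + 165.2 y = 4926.15
-187.0 x + 59.4 y = 3282.10
Solving the 2×2 system: x ≈ -14.0, y ≈ 11.2 km.
Check against STA_02 (with the unrounded x, y): √((x − 53.4)²+(y + 40.5)²) = 84.94 ≈ 84.94 km. ✓

-14.0 km east, 11.2 km north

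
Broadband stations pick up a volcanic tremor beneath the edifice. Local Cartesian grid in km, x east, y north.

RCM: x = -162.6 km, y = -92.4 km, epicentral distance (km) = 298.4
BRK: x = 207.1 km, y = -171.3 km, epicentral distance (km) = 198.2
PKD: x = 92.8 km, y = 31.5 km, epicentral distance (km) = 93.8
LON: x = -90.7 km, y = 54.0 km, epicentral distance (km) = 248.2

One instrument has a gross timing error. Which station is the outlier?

BRK

Solve using three stations at a time. Using RCM, PKD, LON (subtract circle equations pairwise → linear system) gives (x, y) ≈ (133.2, -53.1).
Distances from that point to each station vs reported:
  RCM: calculated 298.4 vs reported 298.4 → residual 0.0 km
  BRK: calculated 139.4 vs reported 198.2 → residual 58.8 km
  PKD: calculated 93.7 vs reported 93.8 → residual 0.1 km
  LON: calculated 248.2 vs reported 248.2 → residual 0.0 km
RCM, PKD, LON are mutually consistent (residuals ≈ 0); BRK is off by 58.8 km.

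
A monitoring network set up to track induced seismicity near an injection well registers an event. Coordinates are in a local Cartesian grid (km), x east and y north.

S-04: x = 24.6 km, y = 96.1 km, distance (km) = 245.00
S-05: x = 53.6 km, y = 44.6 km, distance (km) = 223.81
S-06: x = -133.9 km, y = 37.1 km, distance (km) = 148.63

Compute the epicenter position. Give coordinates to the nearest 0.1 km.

Circle about each station: (x − 24.6)² + (y − 96.1)² = 245.00²; (x − 53.6)² + (y − 44.6)² = 223.81²; (x + 133.9)² + (y − 37.1)² = 148.63².
Subtracting the S-04 equation from the S-05 and S-06 equations removes the quadratic terms:
58.0 x − 103.0 y = 4955.83
-317.0 x − 118.0 y = 47399.37
Solving the 2×2 system: x ≈ -108.8, y ≈ -109.4 km.
Check against S-04 (with the unrounded x, y): √((x − 24.6)²+(y − 96.1)²) = 244.99 ≈ 245.00 km. ✓

x ≈ -108.8 km, y ≈ -109.4 km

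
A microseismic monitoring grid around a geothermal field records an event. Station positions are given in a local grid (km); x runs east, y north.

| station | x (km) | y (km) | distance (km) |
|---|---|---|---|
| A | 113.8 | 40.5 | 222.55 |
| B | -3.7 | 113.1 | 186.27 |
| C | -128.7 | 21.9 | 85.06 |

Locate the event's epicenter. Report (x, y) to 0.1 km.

-88.2 km east, -52.9 km north

Circle about each station: (x − 113.8)² + (y − 40.5)² = 222.55²; (x + 3.7)² + (y − 113.1)² = 186.27²; (x + 128.7)² + (y − 21.9)² = 85.06².
Subtracting pairs of circle equations eliminates x²+y² and gives linear equations (the radical axes):
-235.0 x + 145.2 y = 13046.60
-485.0 x − 37.2 y = 44745.91
Solving the 2×2 system: x ≈ -88.2, y ≈ -52.9 km.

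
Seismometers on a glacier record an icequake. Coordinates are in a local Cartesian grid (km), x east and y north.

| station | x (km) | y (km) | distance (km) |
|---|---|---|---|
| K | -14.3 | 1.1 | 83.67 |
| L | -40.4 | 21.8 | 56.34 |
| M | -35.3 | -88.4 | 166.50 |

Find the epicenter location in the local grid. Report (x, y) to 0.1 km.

x ≈ -48.2 km, y ≈ 77.6 km

Circle about each station: (x + 14.3)² + (y − 1.1)² = 83.67²; (x + 40.4)² + (y − 21.8)² = 56.34²; (x + 35.3)² + (y + 88.4)² = 166.50².
Subtracting the K equation from the L and M equations removes the quadratic terms:
-52.2 x + 41.4 y = 5728.17
-42.0 x − 179.0 y = -11866.63
Solving the 2×2 system: x ≈ -48.2, y ≈ 77.6 km.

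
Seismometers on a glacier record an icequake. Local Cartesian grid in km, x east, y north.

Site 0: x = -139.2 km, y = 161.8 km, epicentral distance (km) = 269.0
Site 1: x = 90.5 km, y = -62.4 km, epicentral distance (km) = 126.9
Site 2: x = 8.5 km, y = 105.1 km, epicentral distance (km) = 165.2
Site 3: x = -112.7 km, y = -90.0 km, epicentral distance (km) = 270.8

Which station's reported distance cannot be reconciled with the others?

Site 2

Solve using three stations at a time. Using Site 0, Site 1, Site 3 (subtract circle equations pairwise → linear system) gives (x, y) ≈ (110.8, 62.8).
Distances from that point to each station vs reported:
  Site 0: calculated 268.9 vs reported 269.0 → residual 0.1 km
  Site 1: calculated 126.8 vs reported 126.9 → residual 0.1 km
  Site 2: calculated 110.8 vs reported 165.2 → residual 54.4 km
  Site 3: calculated 270.8 vs reported 270.8 → residual 0.0 km
Site 0, Site 1, Site 3 are mutually consistent (residuals ≈ 0); Site 2 is off by 54.4 km.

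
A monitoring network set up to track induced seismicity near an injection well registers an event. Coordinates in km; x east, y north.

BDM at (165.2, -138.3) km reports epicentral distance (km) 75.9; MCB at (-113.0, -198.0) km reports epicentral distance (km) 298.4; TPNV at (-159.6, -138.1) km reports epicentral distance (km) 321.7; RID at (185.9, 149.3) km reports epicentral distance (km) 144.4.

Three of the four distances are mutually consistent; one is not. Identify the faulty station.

RID

Solve using three stations at a time. Using BDM, MCB, TPNV (subtract circle equations pairwise → linear system) gives (x, y) ≈ (153.3, -63.4).
Distances from that point to each station vs reported:
  BDM: calculated 75.9 vs reported 75.9 → residual 0.0 km
  MCB: calculated 298.4 vs reported 298.4 → residual 0.0 km
  TPNV: calculated 321.7 vs reported 321.7 → residual 0.0 km
  RID: calculated 215.1 vs reported 144.4 → residual 70.7 km
BDM, MCB, TPNV are mutually consistent (residuals ≈ 0); RID is off by 70.7 km.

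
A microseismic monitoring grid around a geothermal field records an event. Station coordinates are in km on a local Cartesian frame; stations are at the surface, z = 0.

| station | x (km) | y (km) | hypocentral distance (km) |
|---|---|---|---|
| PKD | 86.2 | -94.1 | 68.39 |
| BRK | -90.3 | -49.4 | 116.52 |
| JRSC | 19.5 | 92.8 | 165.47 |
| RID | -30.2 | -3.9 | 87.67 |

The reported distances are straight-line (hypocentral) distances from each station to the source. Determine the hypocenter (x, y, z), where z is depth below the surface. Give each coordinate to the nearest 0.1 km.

(23.1, -72.0, 14.4)

Each station gives a sphere (x−x_i)² + (y−y_i)² + z² = d_i² (stations at z=0).
Subtracting the PKD sphere from BRK and JRSC: z² cancels, leaving linear equations in x and y:
-353.0 x + 89.4 y = -14590.52
-133.4 x + 373.8 y = -29996.29
Solving: x ≈ 23.097, y ≈ -72.004 km (keep extra digits for the depth step; rounded: 23.1, -72.0).
Then from the PKD sphere: z² = 68.39² − (x − 86.2)² − (y + 94.1)² with x = 23.097, y = -72.004, so z ≈ 14.386 ≈ 14.4 km.
Check against RID (with the unrounded solution): distance 87.67 ≈ 87.67 km. ✓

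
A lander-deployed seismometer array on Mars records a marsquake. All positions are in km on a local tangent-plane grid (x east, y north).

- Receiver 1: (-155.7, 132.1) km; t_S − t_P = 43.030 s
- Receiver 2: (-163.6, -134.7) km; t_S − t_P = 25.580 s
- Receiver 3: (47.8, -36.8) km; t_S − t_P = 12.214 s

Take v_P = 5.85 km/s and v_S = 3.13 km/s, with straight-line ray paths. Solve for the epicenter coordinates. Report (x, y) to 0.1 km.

Distance from S−P lag: d = Δt · v_P v_S / (v_P − v_S) = Δt · (5.85·3.13)/(5.85−3.13) ≈ 6.7318·Δt.
So d_Receiver 1 = 289.67, d_Receiver 2 = 172.20, d_Receiver 3 = 82.22 km.
Circle about each station: (x + 155.7)² + (y − 132.1)² = 289.67²; (x + 163.6)² + (y + 134.7)² = 172.20²; (x − 47.8)² + (y + 36.8)² = 82.22².
Subtracting pairs of circle equations eliminates x²+y² and gives linear equations (the radical axes):
-15.8 x − 533.6 y = 57472.02
407.0 x − 337.8 y = 39094.76
Solving the 2×2 system: x ≈ 6.5, y ≈ -107.9 km.

6.5 km east, -107.9 km north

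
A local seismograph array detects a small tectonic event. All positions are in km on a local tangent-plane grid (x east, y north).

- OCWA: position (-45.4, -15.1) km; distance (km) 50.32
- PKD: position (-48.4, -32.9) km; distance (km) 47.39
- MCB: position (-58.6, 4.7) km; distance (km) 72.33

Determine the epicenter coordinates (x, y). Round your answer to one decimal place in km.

Circle about each station: (x + 45.4)² + (y + 15.1)² = 50.32²; (x + 48.4)² + (y + 32.9)² = 47.39²; (x + 58.6)² + (y − 4.7)² = 72.33².
Subtracting the OCWA equation from the PKD and MCB equations removes the quadratic terms:
-6.0 x − 35.6 y = 1422.09
-26.4 x + 39.6 y = -1532.65
Solving the 2×2 system: x ≈ -1.5, y ≈ -39.7 km.
Check against OCWA (with the unrounded x, y): √((x + 45.4)²+(y + 15.1)²) = 50.33 ≈ 50.32 km. ✓

-1.5 km east, -39.7 km north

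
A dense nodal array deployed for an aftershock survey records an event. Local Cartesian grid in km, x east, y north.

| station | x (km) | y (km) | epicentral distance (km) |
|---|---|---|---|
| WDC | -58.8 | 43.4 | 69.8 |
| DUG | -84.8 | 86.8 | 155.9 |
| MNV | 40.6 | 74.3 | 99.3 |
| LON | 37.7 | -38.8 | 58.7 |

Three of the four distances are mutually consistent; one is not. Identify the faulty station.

DUG

Solve using three stations at a time. Using WDC, MNV, LON (subtract circle equations pairwise → linear system) gives (x, y) ≈ (-13.0, -9.3).
Distances from that point to each station vs reported:
  WDC: calculated 69.8 vs reported 69.8 → residual 0.0 km
  DUG: calculated 119.9 vs reported 155.9 → residual 36.0 km
  MNV: calculated 99.3 vs reported 99.3 → residual 0.0 km
  LON: calculated 58.7 vs reported 58.7 → residual 0.0 km
WDC, MNV, LON are mutually consistent (residuals ≈ 0); DUG is off by 36.0 km.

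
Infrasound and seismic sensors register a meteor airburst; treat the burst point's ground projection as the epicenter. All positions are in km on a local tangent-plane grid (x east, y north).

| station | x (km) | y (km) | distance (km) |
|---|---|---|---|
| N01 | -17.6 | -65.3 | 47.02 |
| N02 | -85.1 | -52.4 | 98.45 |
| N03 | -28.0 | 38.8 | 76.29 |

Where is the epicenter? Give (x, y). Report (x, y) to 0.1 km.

(10.1, -27.3)

Circle about each station: (x + 17.6)² + (y + 65.3)² = 47.02²; (x + 85.1)² + (y + 52.4)² = 98.45²; (x + 28.0)² + (y − 38.8)² = 76.29².
Subtracting the N01 equation from the N02 and N03 equations removes the quadratic terms:
-135.0 x + 25.8 y = -2067.60
-20.8 x + 208.2 y = -5893.69
Solving the 2×2 system: x ≈ 10.1, y ≈ -27.3 km.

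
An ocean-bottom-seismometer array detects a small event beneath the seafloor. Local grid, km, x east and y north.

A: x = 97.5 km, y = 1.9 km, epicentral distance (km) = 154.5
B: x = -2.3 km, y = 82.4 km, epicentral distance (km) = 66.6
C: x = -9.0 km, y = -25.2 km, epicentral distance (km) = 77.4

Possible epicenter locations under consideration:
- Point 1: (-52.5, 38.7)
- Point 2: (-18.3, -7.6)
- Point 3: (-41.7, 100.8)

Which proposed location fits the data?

Point 1

For each candidate, compare |candidate − station| to the reported distance:
Point 1: residuals A 0.1, B 0.0, C 0.1 → max 0.1 km
Point 2: residuals A 38.3, B 24.8, C 57.5 → max 57.5 km
Point 3: residuals A 16.3, B 23.1, C 52.8 → max 52.8 km
Only Point 1 has all residuals ≈ 0.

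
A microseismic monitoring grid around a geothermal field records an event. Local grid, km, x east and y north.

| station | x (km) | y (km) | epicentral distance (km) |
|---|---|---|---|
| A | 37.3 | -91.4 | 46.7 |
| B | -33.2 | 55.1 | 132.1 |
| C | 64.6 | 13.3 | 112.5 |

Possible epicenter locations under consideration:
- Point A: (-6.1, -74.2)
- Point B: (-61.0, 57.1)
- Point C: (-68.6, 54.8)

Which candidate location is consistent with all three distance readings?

For each candidate, compare |candidate − station| to the reported distance:
Point A: residuals A 0.0, B 0.0, C 0.0 → max 0.0 km
Point B: residuals A 131.4, B 104.2, C 20.5 → max 131.4 km
Point C: residuals A 133.8, B 96.7, C 27.0 → max 133.8 km
Only Point A has all residuals ≈ 0.

Point A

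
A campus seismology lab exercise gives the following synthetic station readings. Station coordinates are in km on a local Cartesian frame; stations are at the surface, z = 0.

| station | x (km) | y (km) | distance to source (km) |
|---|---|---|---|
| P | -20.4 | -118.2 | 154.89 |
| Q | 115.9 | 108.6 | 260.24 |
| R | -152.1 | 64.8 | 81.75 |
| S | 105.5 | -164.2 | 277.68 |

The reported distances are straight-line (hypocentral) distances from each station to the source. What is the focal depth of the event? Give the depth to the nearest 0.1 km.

z ≈ 32.2 km

Each station gives a sphere (x−x_i)² + (y−y_i)² + z² = d_i² (stations at z=0).
Subtracting the P sphere from Q and R: z² cancels, leaving linear equations in x and y:
272.6 x + 453.6 y = -32894.58
-263.4 x + 366.0 y = 30253.90
Solving: x ≈ -117.503, y ≈ -1.903 km (keep extra digits for the depth step; rounded: -117.5, -1.9).
Then from the P sphere: z² = 154.89² − (x + 20.4)² − (y + 118.2)² with x = -117.503, y = -1.903, so z ≈ 32.201 ≈ 32.2 km.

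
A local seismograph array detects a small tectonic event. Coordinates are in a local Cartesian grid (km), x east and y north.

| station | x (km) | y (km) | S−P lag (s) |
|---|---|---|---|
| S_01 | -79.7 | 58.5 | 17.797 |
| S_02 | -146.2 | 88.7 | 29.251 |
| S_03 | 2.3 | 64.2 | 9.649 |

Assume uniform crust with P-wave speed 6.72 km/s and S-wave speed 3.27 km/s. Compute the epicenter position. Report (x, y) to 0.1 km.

x ≈ 20.5 km, y ≈ 5.5 km

Distance from S−P lag: d = Δt · v_P v_S / (v_P − v_S) = Δt · (6.72·3.27)/(6.72−3.27) ≈ 6.3694·Δt.
So d_S_01 = 113.36, d_S_02 = 186.31, d_S_03 = 61.46 km.
Circle about each station: (x + 79.7)² + (y − 58.5)² = 113.36²; (x + 146.2)² + (y − 88.7)² = 186.31²; (x − 2.3)² + (y − 64.2)² = 61.46².
Subtracting pairs of circle equations eliminates x²+y² and gives linear equations (the radical axes):
-133.0 x + 60.4 y = -2393.14
164.0 x + 11.4 y = 3425.75
Solving the 2×2 system: x ≈ 20.5, y ≈ 5.5 km.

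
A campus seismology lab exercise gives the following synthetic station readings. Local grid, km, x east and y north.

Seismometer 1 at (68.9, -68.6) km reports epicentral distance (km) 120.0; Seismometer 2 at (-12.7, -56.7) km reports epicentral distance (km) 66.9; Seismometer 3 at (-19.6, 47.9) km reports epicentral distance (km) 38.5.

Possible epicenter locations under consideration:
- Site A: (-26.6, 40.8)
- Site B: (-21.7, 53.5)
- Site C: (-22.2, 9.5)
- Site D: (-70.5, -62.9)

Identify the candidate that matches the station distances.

Site C

For each candidate, compare |candidate − station| to the reported distance:
Site A: residuals Seismometer 1 25.2, Seismometer 2 31.6, Seismometer 3 28.5 → max 31.6 km
Site B: residuals Seismometer 1 32.0, Seismometer 2 43.7, Seismometer 3 32.5 → max 43.7 km
Site C: residuals Seismometer 1 0.0, Seismometer 2 0.0, Seismometer 3 0.0 → max 0.0 km
Site D: residuals Seismometer 1 19.5, Seismometer 2 8.8, Seismometer 3 83.4 → max 83.4 km
Only Site C has all residuals ≈ 0.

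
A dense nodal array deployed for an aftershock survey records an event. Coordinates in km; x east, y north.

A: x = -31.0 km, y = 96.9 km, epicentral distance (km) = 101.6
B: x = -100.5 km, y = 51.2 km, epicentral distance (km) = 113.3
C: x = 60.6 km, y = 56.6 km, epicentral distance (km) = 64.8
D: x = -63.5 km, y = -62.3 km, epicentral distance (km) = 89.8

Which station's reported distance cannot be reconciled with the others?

Solve using three stations at a time. Using A, B, D (subtract circle equations pairwise → linear system) gives (x, y) ≈ (0.8, 0.4).
Distances from that point to each station vs reported:
  A: calculated 101.6 vs reported 101.6 → residual 0.0 km
  B: calculated 113.3 vs reported 113.3 → residual 0.0 km
  C: calculated 82.1 vs reported 64.8 → residual 17.3 km
  D: calculated 89.8 vs reported 89.8 → residual 0.0 km
A, B, D are mutually consistent (residuals ≈ 0); C is off by 17.3 km.

C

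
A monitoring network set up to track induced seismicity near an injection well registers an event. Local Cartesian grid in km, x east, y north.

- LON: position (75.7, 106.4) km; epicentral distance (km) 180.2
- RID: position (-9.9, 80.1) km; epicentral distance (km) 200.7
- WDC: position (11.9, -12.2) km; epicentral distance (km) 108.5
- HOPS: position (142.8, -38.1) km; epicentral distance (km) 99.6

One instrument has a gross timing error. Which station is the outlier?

Solve using three stations at a time. Using RID, WDC, HOPS (subtract circle equations pairwise → linear system) gives (x, y) ≈ (68.7, -104.5).
Distances from that point to each station vs reported:
  LON: calculated 211.0 vs reported 180.2 → residual 30.8 km
  RID: calculated 200.6 vs reported 200.7 → residual 0.1 km
  WDC: calculated 108.4 vs reported 108.5 → residual 0.1 km
  HOPS: calculated 99.5 vs reported 99.6 → residual 0.1 km
RID, WDC, HOPS are mutually consistent (residuals ≈ 0); LON is off by 30.8 km.

LON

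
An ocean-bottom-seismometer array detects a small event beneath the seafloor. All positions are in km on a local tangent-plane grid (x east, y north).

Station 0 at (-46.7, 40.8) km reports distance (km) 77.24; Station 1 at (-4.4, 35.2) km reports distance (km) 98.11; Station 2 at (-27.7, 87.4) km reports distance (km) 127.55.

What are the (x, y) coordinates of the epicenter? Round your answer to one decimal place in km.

Circle about each station: (x + 46.7)² + (y − 40.8)² = 77.24²; (x + 4.4)² + (y − 35.2)² = 98.11²; (x + 27.7)² + (y − 87.4)² = 127.55².
Subtracting pairs of circle equations eliminates x²+y² and gives linear equations (the radical axes):
84.6 x − 11.2 y = -6246.68
38.0 x + 93.2 y = -5742.46
Solving the 2×2 system: x ≈ -77.8, y ≈ -29.9 km.

x ≈ -77.8 km, y ≈ -29.9 km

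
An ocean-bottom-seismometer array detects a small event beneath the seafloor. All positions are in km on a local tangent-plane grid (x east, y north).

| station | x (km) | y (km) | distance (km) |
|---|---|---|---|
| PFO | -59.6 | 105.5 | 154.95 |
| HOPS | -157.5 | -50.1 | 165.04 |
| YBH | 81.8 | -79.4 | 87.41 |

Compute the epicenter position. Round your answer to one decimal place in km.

Circle about each station: (x + 59.6)² + (y − 105.5)² = 154.95²; (x + 157.5)² + (y + 50.1)² = 165.04²; (x − 81.8)² + (y + 79.4)² = 87.41².
Subtracting the PFO equation from the HOPS and YBH equations removes the quadratic terms:
-195.8 x − 311.2 y = 9405.15
282.8 x − 369.8 y = 14682.18
Solving the 2×2 system: x ≈ 6.8, y ≈ -34.5 km.

6.8 km east, -34.5 km north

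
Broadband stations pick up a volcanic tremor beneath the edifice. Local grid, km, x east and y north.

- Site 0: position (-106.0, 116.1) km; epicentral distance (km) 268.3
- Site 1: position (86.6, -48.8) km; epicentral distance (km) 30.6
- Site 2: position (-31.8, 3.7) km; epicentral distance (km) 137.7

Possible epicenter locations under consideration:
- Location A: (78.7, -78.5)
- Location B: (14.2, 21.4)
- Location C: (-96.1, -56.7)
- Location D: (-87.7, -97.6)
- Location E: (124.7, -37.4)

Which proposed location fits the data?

Location A

For each candidate, compare |candidate − station| to the reported distance:
Location A: residuals Site 0 0.0, Site 1 0.1, Site 2 0.0 → max 0.1 km
Location B: residuals Site 0 115.3, Site 1 70.2, Site 2 88.4 → max 115.3 km
Location C: residuals Site 0 95.2, Site 1 152.3, Site 2 49.5 → max 152.3 km
Location D: residuals Site 0 53.8, Site 1 150.4, Site 2 22.0 → max 150.4 km
Location E: residuals Site 0 8.8, Site 1 9.2, Site 2 24.1 → max 24.1 km
Only Location A has all residuals ≈ 0.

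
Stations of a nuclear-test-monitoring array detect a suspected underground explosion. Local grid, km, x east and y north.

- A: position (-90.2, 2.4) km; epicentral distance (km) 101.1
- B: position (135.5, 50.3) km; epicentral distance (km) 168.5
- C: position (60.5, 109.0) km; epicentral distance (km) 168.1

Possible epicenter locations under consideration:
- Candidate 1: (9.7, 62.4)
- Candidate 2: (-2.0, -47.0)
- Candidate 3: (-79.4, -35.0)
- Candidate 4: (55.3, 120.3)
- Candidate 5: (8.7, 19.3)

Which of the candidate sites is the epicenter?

Candidate 2

For each candidate, compare |candidate − station| to the reported distance:
Candidate 1: residuals A 15.4, B 42.1, C 99.2 → max 99.2 km
Candidate 2: residuals A 0.0, B 0.1, C 0.0 → max 0.1 km
Candidate 3: residuals A 62.2, B 62.7, C 32.7 → max 62.7 km
Candidate 4: residuals A 86.2, B 62.0, C 155.7 → max 155.7 km
Candidate 5: residuals A 0.8, B 38.0, C 64.5 → max 64.5 km
Only Candidate 2 has all residuals ≈ 0.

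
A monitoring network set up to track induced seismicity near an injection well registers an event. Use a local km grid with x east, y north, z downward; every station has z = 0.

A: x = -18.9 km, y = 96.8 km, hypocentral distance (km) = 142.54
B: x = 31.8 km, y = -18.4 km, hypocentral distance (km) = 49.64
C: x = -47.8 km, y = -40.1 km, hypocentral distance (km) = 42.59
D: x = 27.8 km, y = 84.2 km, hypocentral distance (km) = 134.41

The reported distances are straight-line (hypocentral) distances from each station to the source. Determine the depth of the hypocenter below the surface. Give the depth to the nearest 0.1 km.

Each station gives a sphere (x−x_i)² + (y−y_i)² + z² = d_i² (stations at z=0).
Subtracting the A sphere from B and C: z² cancels, leaving linear equations in x and y:
101.4 x − 230.4 y = 9475.87
-57.8 x − 273.8 y = 12669.14
Solving: x ≈ -7.899, y ≈ -44.604 km (keep extra digits for the depth step; rounded: -7.9, -44.6).
Then from the A sphere: z² = 142.54² − (x + 18.9)² − (y − 96.8)² with x = -7.899, y = -44.604, so z ≈ 14.196 ≈ 14.2 km.

depth ≈ 14.2 km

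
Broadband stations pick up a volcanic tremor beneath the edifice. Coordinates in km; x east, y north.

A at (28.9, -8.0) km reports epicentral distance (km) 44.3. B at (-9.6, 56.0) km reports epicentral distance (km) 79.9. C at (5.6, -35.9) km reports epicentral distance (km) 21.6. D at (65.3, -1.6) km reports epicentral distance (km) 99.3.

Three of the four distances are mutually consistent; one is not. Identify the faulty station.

D

Solve using three stations at a time. Using A, B, C (subtract circle equations pairwise → linear system) gives (x, y) ≈ (-12.5, -23.9).
Distances from that point to each station vs reported:
  A: calculated 44.4 vs reported 44.3 → residual 0.1 km
  B: calculated 79.9 vs reported 79.9 → residual 0.0 km
  C: calculated 21.8 vs reported 21.6 → residual 0.2 km
  D: calculated 81.0 vs reported 99.3 → residual 18.3 km
A, B, C are mutually consistent (residuals ≈ 0); D is off by 18.3 km.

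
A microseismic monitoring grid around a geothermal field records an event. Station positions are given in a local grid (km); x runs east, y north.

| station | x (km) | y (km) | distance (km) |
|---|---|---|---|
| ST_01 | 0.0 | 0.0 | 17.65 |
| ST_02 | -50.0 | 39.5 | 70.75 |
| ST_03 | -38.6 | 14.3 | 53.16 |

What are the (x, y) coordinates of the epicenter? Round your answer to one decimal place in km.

14.4 km east, 10.2 km north

Circle about each station: x² + y² = 17.65²; (x + 50.0)² + (y − 39.5)² = 70.75²; (x + 38.6)² + (y − 14.3)² = 53.16².
Subtracting the ST_01 equation from the ST_02 and ST_03 equations removes the quadratic terms:
-100.0 x + 79.0 y = -633.79
-77.2 x + 28.6 y = -820.01
Solving the 2×2 system: x ≈ 14.4, y ≈ 10.2 km.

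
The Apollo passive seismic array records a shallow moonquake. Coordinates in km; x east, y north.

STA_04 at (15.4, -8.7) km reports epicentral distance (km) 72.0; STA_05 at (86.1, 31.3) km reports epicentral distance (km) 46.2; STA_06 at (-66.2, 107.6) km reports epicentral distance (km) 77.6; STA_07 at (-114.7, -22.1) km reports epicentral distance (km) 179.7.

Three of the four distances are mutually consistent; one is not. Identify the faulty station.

Solve using three stations at a time. Using STA_04, STA_05, STA_07 (subtract circle equations pairwise → linear system) gives (x, y) ≈ (47.2, 55.7).
Distances from that point to each station vs reported:
  STA_04: calculated 71.8 vs reported 72.0 → residual 0.2 km
  STA_05: calculated 45.9 vs reported 46.2 → residual 0.3 km
  STA_06: calculated 124.7 vs reported 77.6 → residual 47.1 km
  STA_07: calculated 179.6 vs reported 179.7 → residual 0.1 km
STA_04, STA_05, STA_07 are mutually consistent (residuals ≈ 0); STA_06 is off by 47.1 km.

STA_06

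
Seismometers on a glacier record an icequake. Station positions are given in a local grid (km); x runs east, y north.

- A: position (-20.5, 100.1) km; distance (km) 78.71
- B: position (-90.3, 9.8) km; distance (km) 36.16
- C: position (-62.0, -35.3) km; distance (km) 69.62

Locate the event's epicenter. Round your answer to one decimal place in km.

x ≈ -63.7 km, y ≈ 34.3 km

Circle about each station: (x + 20.5)² + (y − 100.1)² = 78.71²; (x + 90.3)² + (y − 9.8)² = 36.16²; (x + 62.0)² + (y + 35.3)² = 69.62².
Subtracting the A equation from the B and C equations removes the quadratic terms:
-139.6 x − 180.6 y = 2697.59
-83.0 x − 270.8 y = -4001.85
Solving the 2×2 system: x ≈ -63.7, y ≈ 34.3 km.
Check against A (with the unrounded x, y): √((x + 20.5)²+(y − 100.1)²) = 78.71 ≈ 78.71 km. ✓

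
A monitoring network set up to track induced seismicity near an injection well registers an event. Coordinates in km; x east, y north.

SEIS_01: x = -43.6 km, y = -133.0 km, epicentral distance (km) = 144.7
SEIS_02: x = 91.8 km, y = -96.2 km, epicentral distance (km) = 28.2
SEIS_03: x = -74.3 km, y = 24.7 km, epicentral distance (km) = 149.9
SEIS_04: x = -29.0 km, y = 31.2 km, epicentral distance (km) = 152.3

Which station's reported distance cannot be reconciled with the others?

SEIS_03

Solve using three stations at a time. Using SEIS_01, SEIS_02, SEIS_04 (subtract circle equations pairwise → linear system) gives (x, y) ≈ (86.0, -68.6).
Distances from that point to each station vs reported:
  SEIS_01: calculated 144.7 vs reported 144.7 → residual 0.0 km
  SEIS_02: calculated 28.2 vs reported 28.2 → residual 0.0 km
  SEIS_03: calculated 185.5 vs reported 149.9 → residual 35.6 km
  SEIS_04: calculated 152.3 vs reported 152.3 → residual 0.0 km
SEIS_01, SEIS_02, SEIS_04 are mutually consistent (residuals ≈ 0); SEIS_03 is off by 35.6 km.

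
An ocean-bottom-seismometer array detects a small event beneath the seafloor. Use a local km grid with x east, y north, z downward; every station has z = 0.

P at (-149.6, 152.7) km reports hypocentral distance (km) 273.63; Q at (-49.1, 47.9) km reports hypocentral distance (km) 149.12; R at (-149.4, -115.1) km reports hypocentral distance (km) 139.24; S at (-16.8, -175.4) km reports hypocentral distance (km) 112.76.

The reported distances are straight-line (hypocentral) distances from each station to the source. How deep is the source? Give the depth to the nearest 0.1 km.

Each station gives a sphere (x−x_i)² + (y−y_i)² + z² = d_i² (stations at z=0).
Subtracting the P sphere from Q and R: z² cancels, leaving linear equations in x and y:
201.0 x − 209.6 y = 11644.37
0.4 x − 535.6 y = 45356.52
Solving: x ≈ -30.398, y ≈ -84.706 km (keep extra digits for the depth step; rounded: -30.4, -84.7).
Then from the P sphere: z² = 273.63² − (x + 149.6)² − (y − 152.7)² with x = -30.398, y = -84.706, so z ≈ 65.595 ≈ 65.6 km.

z ≈ 65.6 km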